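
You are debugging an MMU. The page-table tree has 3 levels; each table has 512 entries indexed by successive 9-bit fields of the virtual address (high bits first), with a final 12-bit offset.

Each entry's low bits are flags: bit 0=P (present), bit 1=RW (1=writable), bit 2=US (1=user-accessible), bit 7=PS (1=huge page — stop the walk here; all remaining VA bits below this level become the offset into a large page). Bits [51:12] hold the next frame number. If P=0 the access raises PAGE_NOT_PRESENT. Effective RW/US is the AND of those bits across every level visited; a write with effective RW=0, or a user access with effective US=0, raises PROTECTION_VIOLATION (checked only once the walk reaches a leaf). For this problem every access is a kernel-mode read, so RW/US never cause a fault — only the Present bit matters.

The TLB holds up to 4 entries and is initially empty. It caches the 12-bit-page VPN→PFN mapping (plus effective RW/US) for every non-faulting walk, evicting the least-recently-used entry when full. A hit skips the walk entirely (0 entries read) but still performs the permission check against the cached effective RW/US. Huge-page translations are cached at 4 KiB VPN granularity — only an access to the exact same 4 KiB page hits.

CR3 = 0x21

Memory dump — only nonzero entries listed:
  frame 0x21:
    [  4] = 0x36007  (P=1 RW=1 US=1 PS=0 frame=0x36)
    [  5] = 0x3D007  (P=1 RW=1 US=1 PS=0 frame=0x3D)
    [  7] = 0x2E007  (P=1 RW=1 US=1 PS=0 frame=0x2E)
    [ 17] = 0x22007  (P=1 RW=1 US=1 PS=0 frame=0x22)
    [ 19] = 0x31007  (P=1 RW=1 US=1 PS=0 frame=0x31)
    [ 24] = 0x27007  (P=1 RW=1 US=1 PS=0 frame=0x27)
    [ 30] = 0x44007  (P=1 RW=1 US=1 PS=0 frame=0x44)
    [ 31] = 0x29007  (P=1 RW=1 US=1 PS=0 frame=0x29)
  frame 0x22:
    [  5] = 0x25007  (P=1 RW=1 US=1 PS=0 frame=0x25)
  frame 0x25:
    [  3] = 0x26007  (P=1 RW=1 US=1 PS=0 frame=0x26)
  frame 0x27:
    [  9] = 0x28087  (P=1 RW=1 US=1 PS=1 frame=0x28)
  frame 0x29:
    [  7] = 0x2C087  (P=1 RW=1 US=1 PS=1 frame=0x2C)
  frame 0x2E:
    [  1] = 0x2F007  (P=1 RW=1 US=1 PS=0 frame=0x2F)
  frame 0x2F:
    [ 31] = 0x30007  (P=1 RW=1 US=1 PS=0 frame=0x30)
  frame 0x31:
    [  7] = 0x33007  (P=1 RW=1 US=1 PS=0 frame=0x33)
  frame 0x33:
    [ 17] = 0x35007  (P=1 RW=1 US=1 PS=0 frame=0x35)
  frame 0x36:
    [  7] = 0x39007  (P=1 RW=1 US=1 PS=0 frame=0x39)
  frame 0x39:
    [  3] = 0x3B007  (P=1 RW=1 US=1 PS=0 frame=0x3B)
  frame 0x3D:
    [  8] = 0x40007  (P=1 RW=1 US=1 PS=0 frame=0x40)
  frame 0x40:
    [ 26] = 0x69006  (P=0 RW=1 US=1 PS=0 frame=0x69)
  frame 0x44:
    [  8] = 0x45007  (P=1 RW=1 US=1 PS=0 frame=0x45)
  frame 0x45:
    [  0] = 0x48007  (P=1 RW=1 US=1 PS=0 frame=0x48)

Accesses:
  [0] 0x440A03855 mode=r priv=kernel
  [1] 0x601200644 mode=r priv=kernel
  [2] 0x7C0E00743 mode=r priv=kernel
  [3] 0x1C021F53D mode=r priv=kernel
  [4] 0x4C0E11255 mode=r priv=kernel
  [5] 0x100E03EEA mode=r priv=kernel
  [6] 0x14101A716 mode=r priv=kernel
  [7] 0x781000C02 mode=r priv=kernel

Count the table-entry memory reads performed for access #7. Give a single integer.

Trace:
#0 VA=0x440A03855 (r,kernel):
  L0: frame=0x21 idx=17 entry=0x22007 [P=1 RW=1 US=1 PS=0]
  L1: frame=0x22 idx=5 entry=0x25007 [P=1 RW=1 US=1 PS=0]
  L2: frame=0x25 idx=3 entry=0x26007 [P=1 RW=1 US=1 PS=0]
  ✓ 0x26855  — 3 lookups
#1 VA=0x601200644 (r,kernel):
  L0: frame=0x21 idx=24 entry=0x27007 [P=1 RW=1 US=1 PS=0]
  L1: frame=0x27 idx=9 entry=0x28087 [P=1 RW=1 US=1 PS=1]
  ✓ 0x28644 (huge @L1)  — 2 lookups
#2 VA=0x7C0E00743 (r,kernel):
  L0: frame=0x21 idx=31 entry=0x29007 [P=1 RW=1 US=1 PS=0]
  L1: frame=0x29 idx=7 entry=0x2C087 [P=1 RW=1 US=1 PS=1]
  ✓ 0x2C743 (huge @L1)  — 2 lookups
#3 VA=0x1C021F53D (r,kernel):
  L0: frame=0x21 idx=7 entry=0x2E007 [P=1 RW=1 US=1 PS=0]
  L1: frame=0x2E idx=1 entry=0x2F007 [P=1 RW=1 US=1 PS=0]
  L2: frame=0x2F idx=31 entry=0x30007 [P=1 RW=1 US=1 PS=0]
  ✓ 0x3053D  — 3 lookups
#4 VA=0x4C0E11255 (r,kernel):
  L0: frame=0x21 idx=19 entry=0x31007 [P=1 RW=1 US=1 PS=0]
  L1: frame=0x31 idx=7 entry=0x33007 [P=1 RW=1 US=1 PS=0]
  L2: frame=0x33 idx=17 entry=0x35007 [P=1 RW=1 US=1 PS=0]
  ✓ 0x35255  — 3 lookups
#5 VA=0x100E03EEA (r,kernel):
  L0: frame=0x21 idx=4 entry=0x36007 [P=1 RW=1 US=1 PS=0]
  L1: frame=0x36 idx=7 entry=0x39007 [P=1 RW=1 US=1 PS=0]
  L2: frame=0x39 idx=3 entry=0x3B007 [P=1 RW=1 US=1 PS=0]
  ✓ 0x3BEEA  — 3 lookups
#6 VA=0x14101A716 (r,kernel):
  L0: frame=0x21 idx=5 entry=0x3D007 [P=1 RW=1 US=1 PS=0]
  L1: frame=0x3D idx=8 entry=0x40007 [P=1 RW=1 US=1 PS=0]
  L2: frame=0x40 idx=26 entry=0x69006 [P=0 RW=1 US=1 PS=0]
  → PAGE_NOT_PRESENT  (3 entries read)
#7 VA=0x781000C02 (r,kernel):
  L0: frame=0x21 idx=30 entry=0x44007 [P=1 RW=1 US=1 PS=0]
  L1: frame=0x44 idx=8 entry=0x45007 [P=1 RW=1 US=1 PS=0]
  L2: frame=0x45 idx=0 entry=0x48007 [P=1 RW=1 US=1 PS=0]
  ✓ 0x48C02  — 3 lookups

Entries read for #7: 3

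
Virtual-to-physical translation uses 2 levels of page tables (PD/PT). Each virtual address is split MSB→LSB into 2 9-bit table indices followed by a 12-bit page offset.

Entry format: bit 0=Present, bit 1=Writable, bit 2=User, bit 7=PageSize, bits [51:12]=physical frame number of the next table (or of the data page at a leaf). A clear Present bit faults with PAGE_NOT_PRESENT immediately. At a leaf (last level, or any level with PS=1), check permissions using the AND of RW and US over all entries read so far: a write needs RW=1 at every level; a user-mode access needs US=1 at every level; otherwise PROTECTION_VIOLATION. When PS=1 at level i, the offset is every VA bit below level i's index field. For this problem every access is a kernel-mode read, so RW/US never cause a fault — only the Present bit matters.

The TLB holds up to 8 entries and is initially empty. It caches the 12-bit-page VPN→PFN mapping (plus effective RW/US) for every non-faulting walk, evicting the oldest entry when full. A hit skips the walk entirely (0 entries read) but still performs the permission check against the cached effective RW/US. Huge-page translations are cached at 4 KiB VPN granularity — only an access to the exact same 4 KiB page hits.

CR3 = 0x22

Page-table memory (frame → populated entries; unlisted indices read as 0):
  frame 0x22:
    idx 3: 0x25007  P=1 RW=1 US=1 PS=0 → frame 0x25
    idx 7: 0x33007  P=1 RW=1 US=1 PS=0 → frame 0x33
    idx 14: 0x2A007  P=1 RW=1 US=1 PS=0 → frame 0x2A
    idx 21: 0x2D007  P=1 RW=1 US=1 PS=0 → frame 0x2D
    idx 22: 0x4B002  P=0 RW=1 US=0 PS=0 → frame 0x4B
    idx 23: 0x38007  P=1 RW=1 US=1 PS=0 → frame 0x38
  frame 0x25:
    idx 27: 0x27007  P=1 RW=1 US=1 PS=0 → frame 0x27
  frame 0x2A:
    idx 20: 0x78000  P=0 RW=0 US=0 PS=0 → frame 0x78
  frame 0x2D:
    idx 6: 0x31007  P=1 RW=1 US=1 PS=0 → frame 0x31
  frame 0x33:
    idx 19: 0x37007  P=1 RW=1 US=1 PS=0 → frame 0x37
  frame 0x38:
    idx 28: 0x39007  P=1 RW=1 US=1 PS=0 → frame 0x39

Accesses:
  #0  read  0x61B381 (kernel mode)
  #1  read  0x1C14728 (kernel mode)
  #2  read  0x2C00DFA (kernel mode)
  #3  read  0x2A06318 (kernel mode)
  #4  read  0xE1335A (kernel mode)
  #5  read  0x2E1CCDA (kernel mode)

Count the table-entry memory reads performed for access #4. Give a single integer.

Walk each access:
#0 VA=0x61B381 (r,kernel):
  L0 @0x22[3] → 0x25007  P=1,RW=1,US=1,PS=0
  L1 @0x25[27] → 0x27007  P=1,RW=1,US=1,PS=0
  ⇒ phys 0x27381  [2 reads]
#1 VA=0x1C14728 (r,kernel):
  L0 @0x22[14] → 0x2A007  P=1,RW=1,US=1,PS=0
  L1 @0x2A[20] → 0x78000  P=0,RW=0,US=0,PS=0
  ⇒ fault: PAGE_NOT_PRESENT  — 2 lookups
#2 VA=0x2C00DFA (r,kernel):
  L0 @0x22[22] → 0x4B002  P=0,RW=1,US=0,PS=0
  ⇒ fault: PAGE_NOT_PRESENT  — 1 lookups
#3 VA=0x2A06318 (r,kernel):
  L0 @0x22[21] → 0x2D007  P=1,RW=1,US=1,PS=0
  L1 @0x2D[6] → 0x31007  P=1,RW=1,US=1,PS=0
  ⇒ phys 0x31318  [2 reads]
#4 VA=0xE1335A (r,kernel):
  L0 @0x22[7] → 0x33007  P=1,RW=1,US=1,PS=0
  L1 @0x33[19] → 0x37007  P=1,RW=1,US=1,PS=0
  ⇒ phys 0x3735A  [2 reads]
#5 VA=0x2E1CCDA (r,kernel):
  L0 @0x22[23] → 0x38007  P=1,RW=1,US=1,PS=0
  L1 @0x38[28] → 0x39007  P=1,RW=1,US=1,PS=0
  ⇒ phys 0x39CDA  [2 reads]

Entries read for #4: 2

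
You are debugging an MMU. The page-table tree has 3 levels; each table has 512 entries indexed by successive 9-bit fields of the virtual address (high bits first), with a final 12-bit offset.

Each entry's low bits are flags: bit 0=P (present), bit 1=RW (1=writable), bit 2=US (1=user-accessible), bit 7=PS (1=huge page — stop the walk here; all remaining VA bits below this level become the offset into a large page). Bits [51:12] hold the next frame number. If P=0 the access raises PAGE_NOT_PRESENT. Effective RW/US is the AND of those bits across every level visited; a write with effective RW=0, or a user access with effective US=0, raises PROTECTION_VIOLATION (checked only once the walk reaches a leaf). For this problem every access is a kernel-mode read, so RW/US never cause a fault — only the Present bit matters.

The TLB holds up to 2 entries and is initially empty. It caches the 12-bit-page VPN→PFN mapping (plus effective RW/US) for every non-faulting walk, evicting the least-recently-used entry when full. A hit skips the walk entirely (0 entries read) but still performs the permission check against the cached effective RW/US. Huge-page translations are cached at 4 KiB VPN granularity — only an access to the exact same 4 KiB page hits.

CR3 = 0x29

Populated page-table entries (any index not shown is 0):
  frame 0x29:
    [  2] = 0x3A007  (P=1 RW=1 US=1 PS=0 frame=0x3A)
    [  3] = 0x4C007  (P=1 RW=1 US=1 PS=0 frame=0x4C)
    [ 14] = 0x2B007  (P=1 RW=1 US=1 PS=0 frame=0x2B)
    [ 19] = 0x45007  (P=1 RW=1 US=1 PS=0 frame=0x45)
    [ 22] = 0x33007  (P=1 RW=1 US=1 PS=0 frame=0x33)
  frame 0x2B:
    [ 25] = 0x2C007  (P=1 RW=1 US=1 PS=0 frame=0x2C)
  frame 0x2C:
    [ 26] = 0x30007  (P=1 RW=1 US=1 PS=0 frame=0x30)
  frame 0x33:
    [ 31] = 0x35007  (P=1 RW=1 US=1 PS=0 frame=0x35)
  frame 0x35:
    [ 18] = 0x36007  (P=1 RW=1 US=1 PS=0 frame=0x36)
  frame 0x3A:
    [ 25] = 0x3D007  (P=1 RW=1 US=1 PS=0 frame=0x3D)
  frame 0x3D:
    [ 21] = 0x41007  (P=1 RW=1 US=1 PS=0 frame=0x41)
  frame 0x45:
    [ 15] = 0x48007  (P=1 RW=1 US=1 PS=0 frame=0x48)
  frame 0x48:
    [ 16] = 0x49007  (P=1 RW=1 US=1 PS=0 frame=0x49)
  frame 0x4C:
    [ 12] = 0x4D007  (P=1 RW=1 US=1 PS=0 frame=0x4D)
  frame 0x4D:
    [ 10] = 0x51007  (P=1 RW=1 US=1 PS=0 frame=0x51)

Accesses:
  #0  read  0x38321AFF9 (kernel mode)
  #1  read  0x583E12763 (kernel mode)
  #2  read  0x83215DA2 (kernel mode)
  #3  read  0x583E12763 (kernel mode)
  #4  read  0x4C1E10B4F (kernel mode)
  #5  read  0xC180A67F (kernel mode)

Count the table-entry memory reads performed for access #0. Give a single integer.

Walk each access:
#0 VA=0x38321AFF9 (r,kernel):
  L0 @0x29[14] → 0x2B007  P=1,RW=1,US=1,PS=0
  L1 @0x2B[25] → 0x2C007  P=1,RW=1,US=1,PS=0
  L2 @0x2C[26] → 0x30007  P=1,RW=1,US=1,PS=0
  ✓ 0x30FF9  — 3 lookups
#1 VA=0x583E12763 (r,kernel):
  L0 @0x29[22] → 0x33007  P=1,RW=1,US=1,PS=0
  L1 @0x33[31] → 0x35007  P=1,RW=1,US=1,PS=0
  L2 @0x35[18] → 0x36007  P=1,RW=1,US=1,PS=0
  ✓ 0x36763  — 3 lookups
#2 VA=0x83215DA2 (r,kernel):
  L0 @0x29[2] → 0x3A007  P=1,RW=1,US=1,PS=0
  L1 @0x3A[25] → 0x3D007  P=1,RW=1,US=1,PS=0
  L2 @0x3D[21] → 0x41007  P=1,RW=1,US=1,PS=0
  ✓ 0x41DA2  — 3 lookups
#3 VA=0x583E12763 (r,kernel):
  TLB hit vpn=0x583E12 → PA=0x36763
#4 VA=0x4C1E10B4F (r,kernel):
  L0 @0x29[19] → 0x45007  P=1,RW=1,US=1,PS=0
  L1 @0x45[15] → 0x48007  P=1,RW=1,US=1,PS=0
  L2 @0x48[16] → 0x49007  P=1,RW=1,US=1,PS=0
  ✓ 0x49B4F  — 3 lookups
#5 VA=0xC180A67F (r,kernel):
  L0 @0x29[3] → 0x4C007  P=1,RW=1,US=1,PS=0
  L1 @0x4C[12] → 0x4D007  P=1,RW=1,US=1,PS=0
  L2 @0x4D[10] → 0x51007  P=1,RW=1,US=1,PS=0
  ✓ 0x5167F  — 3 lookups

Entries read for #0: 3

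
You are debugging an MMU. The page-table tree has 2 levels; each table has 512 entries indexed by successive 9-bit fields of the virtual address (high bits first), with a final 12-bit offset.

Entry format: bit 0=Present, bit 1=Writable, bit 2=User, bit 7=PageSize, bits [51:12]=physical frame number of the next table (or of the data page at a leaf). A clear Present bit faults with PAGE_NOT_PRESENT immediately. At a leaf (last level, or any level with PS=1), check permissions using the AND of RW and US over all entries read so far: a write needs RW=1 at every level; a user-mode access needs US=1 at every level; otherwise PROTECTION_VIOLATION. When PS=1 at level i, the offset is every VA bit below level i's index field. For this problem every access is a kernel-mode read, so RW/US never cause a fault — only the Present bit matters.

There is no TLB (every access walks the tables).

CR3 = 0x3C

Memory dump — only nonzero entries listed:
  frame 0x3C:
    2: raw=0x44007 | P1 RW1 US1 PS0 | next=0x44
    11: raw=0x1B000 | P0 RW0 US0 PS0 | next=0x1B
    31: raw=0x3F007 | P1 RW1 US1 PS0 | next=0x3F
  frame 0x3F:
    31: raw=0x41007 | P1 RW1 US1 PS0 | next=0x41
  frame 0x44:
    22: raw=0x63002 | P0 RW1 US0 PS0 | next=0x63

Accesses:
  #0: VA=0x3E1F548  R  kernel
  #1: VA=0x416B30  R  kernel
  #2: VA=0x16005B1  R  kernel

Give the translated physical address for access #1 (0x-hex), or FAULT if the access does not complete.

Per-access translation:
#0 VA=0x3E1F548 (r,kernel):
  L0: frame=0x3C idx=31 entry=0x3F007 [P=1 RW=1 US=1 PS=0]
  L1: frame=0x3F idx=31 entry=0x41007 [P=1 RW=1 US=1 PS=0]
  ✓ 0x41548  — 2 lookups
#1 VA=0x416B30 (r,kernel):
  L0: frame=0x3C idx=2 entry=0x44007 [P=1 RW=1 US=1 PS=0]
  L1: frame=0x44 idx=22 entry=0x63002 [P=0 RW=1 US=0 PS=0]
  ✗ PAGE_NOT_PRESENT  [2 reads]
#2 VA=0x16005B1 (r,kernel):
  L0: frame=0x3C idx=11 entry=0x1B000 [P=0 RW=0 US=0 PS=0]
  ✗ PAGE_NOT_PRESENT  [1 reads]

Access #1 PA: FAULT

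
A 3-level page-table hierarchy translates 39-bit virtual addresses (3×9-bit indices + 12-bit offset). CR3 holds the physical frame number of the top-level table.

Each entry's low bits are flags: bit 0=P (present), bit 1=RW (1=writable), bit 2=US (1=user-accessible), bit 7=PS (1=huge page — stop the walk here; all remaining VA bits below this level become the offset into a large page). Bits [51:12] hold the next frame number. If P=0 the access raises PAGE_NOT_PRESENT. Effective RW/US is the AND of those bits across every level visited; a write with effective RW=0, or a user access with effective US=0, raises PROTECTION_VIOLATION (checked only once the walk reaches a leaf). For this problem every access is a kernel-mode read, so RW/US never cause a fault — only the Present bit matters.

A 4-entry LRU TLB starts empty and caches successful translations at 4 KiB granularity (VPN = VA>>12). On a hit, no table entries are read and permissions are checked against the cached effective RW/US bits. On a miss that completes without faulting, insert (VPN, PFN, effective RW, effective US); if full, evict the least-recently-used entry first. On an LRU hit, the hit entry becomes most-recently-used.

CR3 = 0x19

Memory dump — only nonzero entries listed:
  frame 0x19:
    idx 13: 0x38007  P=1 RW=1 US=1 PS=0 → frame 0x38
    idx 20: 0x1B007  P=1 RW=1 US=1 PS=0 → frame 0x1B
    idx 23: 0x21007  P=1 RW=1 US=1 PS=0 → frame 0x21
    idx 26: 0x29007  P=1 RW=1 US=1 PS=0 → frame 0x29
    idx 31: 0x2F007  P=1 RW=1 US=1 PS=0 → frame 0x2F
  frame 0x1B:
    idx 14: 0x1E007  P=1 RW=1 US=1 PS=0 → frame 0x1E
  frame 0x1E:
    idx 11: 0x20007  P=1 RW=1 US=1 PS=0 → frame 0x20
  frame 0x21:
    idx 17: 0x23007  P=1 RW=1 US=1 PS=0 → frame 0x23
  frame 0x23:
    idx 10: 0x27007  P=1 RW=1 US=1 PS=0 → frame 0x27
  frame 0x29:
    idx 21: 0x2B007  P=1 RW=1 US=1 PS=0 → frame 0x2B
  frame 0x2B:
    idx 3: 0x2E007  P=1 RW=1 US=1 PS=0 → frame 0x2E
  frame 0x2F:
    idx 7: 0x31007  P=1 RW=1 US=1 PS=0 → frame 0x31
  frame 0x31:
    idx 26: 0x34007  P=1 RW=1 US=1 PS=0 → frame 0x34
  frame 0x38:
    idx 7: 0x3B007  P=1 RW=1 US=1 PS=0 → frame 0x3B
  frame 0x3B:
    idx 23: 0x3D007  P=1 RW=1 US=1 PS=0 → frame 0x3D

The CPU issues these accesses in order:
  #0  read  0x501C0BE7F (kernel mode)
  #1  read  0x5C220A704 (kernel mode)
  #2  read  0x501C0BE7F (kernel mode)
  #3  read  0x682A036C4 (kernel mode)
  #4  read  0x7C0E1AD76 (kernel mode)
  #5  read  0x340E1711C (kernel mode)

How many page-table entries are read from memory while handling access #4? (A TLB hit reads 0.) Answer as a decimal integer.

Walk each access:
#0 VA=0x501C0BE7F (r,kernel):
  [0] read 0x19 idx=20: raw=0x1B007 flags P=1 W=1 U=1 S=0
  [1] read 0x1B idx=14: raw=0x1E007 flags P=1 W=1 U=1 S=0
  [2] read 0x1E idx=11: raw=0x20007 flags P=1 W=1 U=1 S=0
  ⇒ phys 0x20E7F  [3 reads]
#1 VA=0x5C220A704 (r,kernel):
  [0] read 0x19 idx=23: raw=0x21007 flags P=1 W=1 U=1 S=0
  [1] read 0x21 idx=17: raw=0x23007 flags P=1 W=1 U=1 S=0
  [2] read 0x23 idx=10: raw=0x27007 flags P=1 W=1 U=1 S=0
  ⇒ phys 0x27704  [3 reads]
#2 VA=0x501C0BE7F (r,kernel):
  TLB hit vpn=0x501C0B → PA=0x20E7F
#3 VA=0x682A036C4 (r,kernel):
  [0] read 0x19 idx=26: raw=0x29007 flags P=1 W=1 U=1 S=0
  [1] read 0x29 idx=21: raw=0x2B007 flags P=1 W=1 U=1 S=0
  [2] read 0x2B idx=3: raw=0x2E007 flags P=1 W=1 U=1 S=0
  ⇒ phys 0x2E6C4  [3 reads]
#4 VA=0x7C0E1AD76 (r,kernel):
  [0] read 0x19 idx=31: raw=0x2F007 flags P=1 W=1 U=1 S=0
  [1] read 0x2F idx=7: raw=0x31007 flags P=1 W=1 U=1 S=0
  [2] read 0x31 idx=26: raw=0x34007 flags P=1 W=1 U=1 S=0
  ⇒ phys 0x34D76  [3 reads]
#5 VA=0x340E1711C (r,kernel):
  [0] read 0x19 idx=13: raw=0x38007 flags P=1 W=1 U=1 S=0
  [1] read 0x38 idx=7: raw=0x3B007 flags P=1 W=1 U=1 S=0
  [2] read 0x3B idx=23: raw=0x3D007 flags P=1 W=1 U=1 S=0
  ⇒ phys 0x3D11C  [3 reads]

Entries read for #4: 3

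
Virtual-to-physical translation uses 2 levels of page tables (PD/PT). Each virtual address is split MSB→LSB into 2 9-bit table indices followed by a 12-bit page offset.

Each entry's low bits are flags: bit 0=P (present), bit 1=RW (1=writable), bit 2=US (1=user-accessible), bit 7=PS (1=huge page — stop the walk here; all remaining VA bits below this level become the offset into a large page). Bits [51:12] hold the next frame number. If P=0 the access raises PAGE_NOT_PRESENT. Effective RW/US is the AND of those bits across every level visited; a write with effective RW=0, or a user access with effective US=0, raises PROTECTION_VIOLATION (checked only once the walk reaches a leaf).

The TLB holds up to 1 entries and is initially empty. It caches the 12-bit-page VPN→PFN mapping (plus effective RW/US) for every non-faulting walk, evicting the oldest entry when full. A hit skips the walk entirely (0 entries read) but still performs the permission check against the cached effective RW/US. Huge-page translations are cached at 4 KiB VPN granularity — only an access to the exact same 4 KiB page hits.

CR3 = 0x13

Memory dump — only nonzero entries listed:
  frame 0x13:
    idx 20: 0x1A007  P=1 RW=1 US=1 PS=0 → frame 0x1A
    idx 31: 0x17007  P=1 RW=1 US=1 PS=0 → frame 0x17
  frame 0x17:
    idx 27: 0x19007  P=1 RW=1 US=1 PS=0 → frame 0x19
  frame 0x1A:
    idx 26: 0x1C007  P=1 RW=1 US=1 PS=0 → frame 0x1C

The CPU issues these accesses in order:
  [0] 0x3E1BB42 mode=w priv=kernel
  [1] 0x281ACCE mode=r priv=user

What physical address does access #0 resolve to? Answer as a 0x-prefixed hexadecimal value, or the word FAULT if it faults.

Trace:
#0 VA=0x3E1BB42 (w,kernel):
  [0] read 0x13 idx=31: raw=0x17007 flags P=1 W=1 U=1 S=0
  [1] read 0x17 idx=27: raw=0x19007 flags P=1 W=1 U=1 S=0
  ⇒ phys 0x19B42  [2 reads]
#1 VA=0x281ACCE (r,user):
  [0] read 0x13 idx=20: raw=0x1A007 flags P=1 W=1 U=1 S=0
  [1] read 0x1A idx=26: raw=0x1C007 flags P=1 W=1 U=1 S=0
  ⇒ phys 0x1CCCE  [2 reads]

Access #0 PA: 0x19B42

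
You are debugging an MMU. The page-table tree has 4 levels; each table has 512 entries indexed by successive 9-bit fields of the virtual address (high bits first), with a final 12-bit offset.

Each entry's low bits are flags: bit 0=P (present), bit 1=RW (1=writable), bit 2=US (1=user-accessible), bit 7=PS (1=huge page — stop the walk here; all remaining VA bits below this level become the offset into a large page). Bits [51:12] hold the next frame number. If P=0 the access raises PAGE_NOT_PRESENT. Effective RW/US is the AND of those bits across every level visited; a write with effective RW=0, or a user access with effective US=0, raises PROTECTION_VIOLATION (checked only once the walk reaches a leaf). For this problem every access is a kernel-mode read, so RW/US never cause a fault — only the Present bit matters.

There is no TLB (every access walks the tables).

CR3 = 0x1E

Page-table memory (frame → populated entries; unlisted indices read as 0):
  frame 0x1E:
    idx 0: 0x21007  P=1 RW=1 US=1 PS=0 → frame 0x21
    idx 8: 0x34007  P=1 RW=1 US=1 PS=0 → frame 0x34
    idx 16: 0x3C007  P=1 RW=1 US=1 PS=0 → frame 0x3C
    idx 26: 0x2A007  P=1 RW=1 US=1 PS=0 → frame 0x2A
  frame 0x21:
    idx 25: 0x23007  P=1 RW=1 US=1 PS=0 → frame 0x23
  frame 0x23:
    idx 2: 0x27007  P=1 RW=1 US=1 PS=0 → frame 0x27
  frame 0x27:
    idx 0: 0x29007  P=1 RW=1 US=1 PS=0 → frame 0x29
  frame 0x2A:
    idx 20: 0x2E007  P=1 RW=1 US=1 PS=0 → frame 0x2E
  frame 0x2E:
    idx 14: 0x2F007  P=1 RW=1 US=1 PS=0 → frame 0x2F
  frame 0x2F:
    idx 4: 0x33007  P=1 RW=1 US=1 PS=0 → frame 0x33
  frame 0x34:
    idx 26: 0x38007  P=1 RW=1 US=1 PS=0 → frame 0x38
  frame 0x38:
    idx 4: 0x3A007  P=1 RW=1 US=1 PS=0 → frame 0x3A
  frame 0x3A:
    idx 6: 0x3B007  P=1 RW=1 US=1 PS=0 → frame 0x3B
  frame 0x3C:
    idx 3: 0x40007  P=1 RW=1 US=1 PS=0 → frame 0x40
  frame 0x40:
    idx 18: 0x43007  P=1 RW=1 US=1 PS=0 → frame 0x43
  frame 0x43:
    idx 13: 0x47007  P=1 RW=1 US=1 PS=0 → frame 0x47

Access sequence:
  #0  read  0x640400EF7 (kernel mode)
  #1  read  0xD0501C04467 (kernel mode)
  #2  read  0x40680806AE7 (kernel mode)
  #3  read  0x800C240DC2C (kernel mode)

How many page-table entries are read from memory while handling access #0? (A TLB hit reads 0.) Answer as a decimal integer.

Walk each access:
#0 VA=0x640400EF7 (r,kernel):
  lvl0: tbl 0x1E, slot 0 ⇒ 0x21007 (P1/RW1/US1/PS0)
  lvl1: tbl 0x21, slot 25 ⇒ 0x23007 (P1/RW1/US1/PS0)
  lvl2: tbl 0x23, slot 2 ⇒ 0x27007 (P1/RW1/US1/PS0)
  lvl3: tbl 0x27, slot 0 ⇒ 0x29007 (P1/RW1/US1/PS0)
  ⇒ phys 0x29EF7  [4 reads]
#1 VA=0xD0501C04467 (r,kernel):
  lvl0: tbl 0x1E, slot 26 ⇒ 0x2A007 (P1/RW1/US1/PS0)
  lvl1: tbl 0x2A, slot 20 ⇒ 0x2E007 (P1/RW1/US1/PS0)
  lvl2: tbl 0x2E, slot 14 ⇒ 0x2F007 (P1/RW1/US1/PS0)
  lvl3: tbl 0x2F, slot 4 ⇒ 0x33007 (P1/RW1/US1/PS0)
  ⇒ phys 0x33467  [4 reads]
#2 VA=0x40680806AE7 (r,kernel):
  lvl0: tbl 0x1E, slot 8 ⇒ 0x34007 (P1/RW1/US1/PS0)
  lvl1: tbl 0x34, slot 26 ⇒ 0x38007 (P1/RW1/US1/PS0)
  lvl2: tbl 0x38, slot 4 ⇒ 0x3A007 (P1/RW1/US1/PS0)
  lvl3: tbl 0x3A, slot 6 ⇒ 0x3B007 (P1/RW1/US1/PS0)
  ⇒ phys 0x3BAE7  [4 reads]
#3 VA=0x800C240DC2C (r,kernel):
  lvl0: tbl 0x1E, slot 16 ⇒ 0x3C007 (P1/RW1/US1/PS0)
  lvl1: tbl 0x3C, slot 3 ⇒ 0x40007 (P1/RW1/US1/PS0)
  lvl2: tbl 0x40, slot 18 ⇒ 0x43007 (P1/RW1/US1/PS0)
  lvl3: tbl 0x43, slot 13 ⇒ 0x47007 (P1/RW1/US1/PS0)
  ⇒ phys 0x47C2C  [4 reads]

Entries read for #0: 4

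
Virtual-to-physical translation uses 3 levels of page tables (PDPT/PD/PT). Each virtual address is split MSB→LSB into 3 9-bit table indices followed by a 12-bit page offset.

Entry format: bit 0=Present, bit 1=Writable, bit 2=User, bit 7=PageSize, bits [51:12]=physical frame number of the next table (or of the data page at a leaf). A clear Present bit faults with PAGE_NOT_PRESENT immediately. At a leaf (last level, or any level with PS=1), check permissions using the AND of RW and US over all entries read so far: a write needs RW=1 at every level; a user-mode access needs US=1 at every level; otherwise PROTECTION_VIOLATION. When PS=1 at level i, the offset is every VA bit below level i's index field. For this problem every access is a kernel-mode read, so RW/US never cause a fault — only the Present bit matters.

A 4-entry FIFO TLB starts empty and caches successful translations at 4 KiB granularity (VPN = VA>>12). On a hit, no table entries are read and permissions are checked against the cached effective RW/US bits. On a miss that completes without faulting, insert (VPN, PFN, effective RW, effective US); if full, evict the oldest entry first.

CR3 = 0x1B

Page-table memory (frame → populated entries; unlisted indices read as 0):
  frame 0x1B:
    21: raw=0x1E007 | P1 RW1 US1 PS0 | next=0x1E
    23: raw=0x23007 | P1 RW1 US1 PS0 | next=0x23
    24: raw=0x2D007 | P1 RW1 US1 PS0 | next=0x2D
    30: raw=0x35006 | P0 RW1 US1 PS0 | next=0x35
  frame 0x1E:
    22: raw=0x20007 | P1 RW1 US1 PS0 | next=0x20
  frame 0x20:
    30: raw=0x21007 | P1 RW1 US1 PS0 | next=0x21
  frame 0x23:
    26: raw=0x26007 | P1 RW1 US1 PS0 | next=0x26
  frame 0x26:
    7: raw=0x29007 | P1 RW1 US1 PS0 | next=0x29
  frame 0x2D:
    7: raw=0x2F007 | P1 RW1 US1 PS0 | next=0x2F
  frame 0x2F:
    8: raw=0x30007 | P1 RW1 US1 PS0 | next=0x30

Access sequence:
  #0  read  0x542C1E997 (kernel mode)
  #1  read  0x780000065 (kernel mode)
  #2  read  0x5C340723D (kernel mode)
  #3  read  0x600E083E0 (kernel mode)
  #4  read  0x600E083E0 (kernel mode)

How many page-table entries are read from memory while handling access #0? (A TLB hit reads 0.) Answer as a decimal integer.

Per-access translation:
#0 VA=0x542C1E997 (r,kernel):
  [0] read 0x1B idx=21: raw=0x1E007 flags P=1 W=1 U=1 S=0
  [1] read 0x1E idx=22: raw=0x20007 flags P=1 W=1 U=1 S=0
  [2] read 0x20 idx=30: raw=0x21007 flags P=1 W=1 U=1 S=0
  → PA=0x21997  (3 entries read)
#1 VA=0x780000065 (r,kernel):
  [0] read 0x1B idx=30: raw=0x35006 flags P=0 W=1 U=1 S=0
  ⇒ fault: PAGE_NOT_PRESENT  — 1 lookups
#2 VA=0x5C340723D (r,kernel):
  [0] read 0x1B idx=23: raw=0x23007 flags P=1 W=1 U=1 S=0
  [1] read 0x23 idx=26: raw=0x26007 flags P=1 W=1 U=1 S=0
  [2] read 0x26 idx=7: raw=0x29007 flags P=1 W=1 U=1 S=0
  → PA=0x2923D  (3 entries read)
#3 VA=0x600E083E0 (r,kernel):
  [0] read 0x1B idx=24: raw=0x2D007 flags P=1 W=1 U=1 S=0
  [1] read 0x2D idx=7: raw=0x2F007 flags P=1 W=1 U=1 S=0
  [2] read 0x2F idx=8: raw=0x30007 flags P=1 W=1 U=1 S=0
  → PA=0x303E0  (3 entries read)
#4 VA=0x600E083E0 (r,kernel):
  TLB hit vpn=0x600E08 → PA=0x303E0

Entries read for #0: 3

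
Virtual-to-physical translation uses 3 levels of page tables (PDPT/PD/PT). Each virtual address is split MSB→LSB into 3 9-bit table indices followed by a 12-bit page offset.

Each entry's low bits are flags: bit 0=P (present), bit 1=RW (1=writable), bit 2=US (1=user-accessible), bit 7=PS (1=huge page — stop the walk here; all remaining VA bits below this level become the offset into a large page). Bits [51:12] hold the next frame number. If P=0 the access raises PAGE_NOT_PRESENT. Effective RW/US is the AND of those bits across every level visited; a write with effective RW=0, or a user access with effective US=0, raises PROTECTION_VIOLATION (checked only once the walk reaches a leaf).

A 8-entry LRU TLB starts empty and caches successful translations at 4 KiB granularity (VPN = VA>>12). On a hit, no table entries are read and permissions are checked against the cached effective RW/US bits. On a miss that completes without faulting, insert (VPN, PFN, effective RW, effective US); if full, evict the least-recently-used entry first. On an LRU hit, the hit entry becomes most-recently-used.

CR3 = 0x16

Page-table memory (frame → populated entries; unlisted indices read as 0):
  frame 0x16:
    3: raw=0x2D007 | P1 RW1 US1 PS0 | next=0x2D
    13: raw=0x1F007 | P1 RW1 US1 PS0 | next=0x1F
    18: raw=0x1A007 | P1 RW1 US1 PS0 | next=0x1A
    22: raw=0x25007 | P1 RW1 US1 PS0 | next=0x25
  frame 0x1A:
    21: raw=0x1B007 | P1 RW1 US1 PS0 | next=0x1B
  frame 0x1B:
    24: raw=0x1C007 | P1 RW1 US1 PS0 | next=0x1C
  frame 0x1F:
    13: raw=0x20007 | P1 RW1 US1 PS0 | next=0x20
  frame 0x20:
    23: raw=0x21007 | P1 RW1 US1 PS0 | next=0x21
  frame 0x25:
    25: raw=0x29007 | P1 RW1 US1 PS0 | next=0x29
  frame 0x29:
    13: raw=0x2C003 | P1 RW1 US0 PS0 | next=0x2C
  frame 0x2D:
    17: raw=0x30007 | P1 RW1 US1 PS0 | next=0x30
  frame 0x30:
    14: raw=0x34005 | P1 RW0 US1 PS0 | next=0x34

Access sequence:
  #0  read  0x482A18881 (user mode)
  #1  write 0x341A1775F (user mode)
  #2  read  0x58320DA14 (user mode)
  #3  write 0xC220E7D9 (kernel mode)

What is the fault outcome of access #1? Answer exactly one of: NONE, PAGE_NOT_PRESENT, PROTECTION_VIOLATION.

Walk each access:
#0 VA=0x482A18881 (r,user):
  lvl0: tbl 0x16, slot 18 ⇒ 0x1A007 (P1/RW1/US1/PS0)
  lvl1: tbl 0x1A, slot 21 ⇒ 0x1B007 (P1/RW1/US1/PS0)
  lvl2: tbl 0x1B, slot 24 ⇒ 0x1C007 (P1/RW1/US1/PS0)
  → PA=0x1C881  (3 entries read)
#1 VA=0x341A1775F (w,user):
  lvl0: tbl 0x16, slot 13 ⇒ 0x1F007 (P1/RW1/US1/PS0)
  lvl1: tbl 0x1F, slot 13 ⇒ 0x20007 (P1/RW1/US1/PS0)
  lvl2: tbl 0x20, slot 23 ⇒ 0x21007 (P1/RW1/US1/PS0)
  → PA=0x2175F  (3 entries read)
#2 VA=0x58320DA14 (r,user):
  lvl0: tbl 0x16, slot 22 ⇒ 0x25007 (P1/RW1/US1/PS0)
  lvl1: tbl 0x25, slot 25 ⇒ 0x29007 (P1/RW1/US1/PS0)
  lvl2: tbl 0x29, slot 13 ⇒ 0x2C003 (P1/RW1/US0/PS0)
  ⇒ fault: PROTECTION_VIOLATION  — 3 lookups
#3 VA=0xC220E7D9 (w,kernel):
  lvl0: tbl 0x16, slot 3 ⇒ 0x2D007 (P1/RW1/US1/PS0)
  lvl1: tbl 0x2D, slot 17 ⇒ 0x30007 (P1/RW1/US1/PS0)
  lvl2: tbl 0x30, slot 14 ⇒ 0x34005 (P1/RW0/US1/PS0)
  ⇒ fault: PROTECTION_VIOLATION  — 3 lookups

Access #1 fault: NONE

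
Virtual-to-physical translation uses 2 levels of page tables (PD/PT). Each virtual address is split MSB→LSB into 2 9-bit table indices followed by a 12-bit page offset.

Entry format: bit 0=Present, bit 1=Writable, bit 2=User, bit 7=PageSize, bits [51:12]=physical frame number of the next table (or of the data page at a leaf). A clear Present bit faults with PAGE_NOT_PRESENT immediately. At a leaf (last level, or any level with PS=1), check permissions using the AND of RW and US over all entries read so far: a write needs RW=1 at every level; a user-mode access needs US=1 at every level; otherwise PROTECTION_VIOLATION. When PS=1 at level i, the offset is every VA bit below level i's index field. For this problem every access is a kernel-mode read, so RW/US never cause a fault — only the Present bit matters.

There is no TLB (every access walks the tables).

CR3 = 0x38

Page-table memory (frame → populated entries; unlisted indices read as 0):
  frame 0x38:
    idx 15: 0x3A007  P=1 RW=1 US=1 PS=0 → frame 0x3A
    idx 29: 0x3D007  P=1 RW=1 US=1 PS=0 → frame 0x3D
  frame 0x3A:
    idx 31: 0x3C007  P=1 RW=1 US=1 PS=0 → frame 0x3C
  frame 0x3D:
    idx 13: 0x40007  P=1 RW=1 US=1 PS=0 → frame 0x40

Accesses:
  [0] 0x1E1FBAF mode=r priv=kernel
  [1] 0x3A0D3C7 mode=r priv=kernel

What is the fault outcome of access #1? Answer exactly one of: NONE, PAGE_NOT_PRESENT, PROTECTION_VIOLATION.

Per-access translation:
#0 VA=0x1E1FBAF (r,kernel):
  L0: frame=0x38 idx=15 entry=0x3A007 [P=1 RW=1 US=1 PS=0]
  L1: frame=0x3A idx=31 entry=0x3C007 [P=1 RW=1 US=1 PS=0]
  ⇒ phys 0x3CBAF  [2 reads]
#1 VA=0x3A0D3C7 (r,kernel):
  L0: frame=0x38 idx=29 entry=0x3D007 [P=1 RW=1 US=1 PS=0]
  L1: frame=0x3D idx=13 entry=0x40007 [P=1 RW=1 US=1 PS=0]
  ⇒ phys 0x403C7  [2 reads]

Access #1 fault: NONE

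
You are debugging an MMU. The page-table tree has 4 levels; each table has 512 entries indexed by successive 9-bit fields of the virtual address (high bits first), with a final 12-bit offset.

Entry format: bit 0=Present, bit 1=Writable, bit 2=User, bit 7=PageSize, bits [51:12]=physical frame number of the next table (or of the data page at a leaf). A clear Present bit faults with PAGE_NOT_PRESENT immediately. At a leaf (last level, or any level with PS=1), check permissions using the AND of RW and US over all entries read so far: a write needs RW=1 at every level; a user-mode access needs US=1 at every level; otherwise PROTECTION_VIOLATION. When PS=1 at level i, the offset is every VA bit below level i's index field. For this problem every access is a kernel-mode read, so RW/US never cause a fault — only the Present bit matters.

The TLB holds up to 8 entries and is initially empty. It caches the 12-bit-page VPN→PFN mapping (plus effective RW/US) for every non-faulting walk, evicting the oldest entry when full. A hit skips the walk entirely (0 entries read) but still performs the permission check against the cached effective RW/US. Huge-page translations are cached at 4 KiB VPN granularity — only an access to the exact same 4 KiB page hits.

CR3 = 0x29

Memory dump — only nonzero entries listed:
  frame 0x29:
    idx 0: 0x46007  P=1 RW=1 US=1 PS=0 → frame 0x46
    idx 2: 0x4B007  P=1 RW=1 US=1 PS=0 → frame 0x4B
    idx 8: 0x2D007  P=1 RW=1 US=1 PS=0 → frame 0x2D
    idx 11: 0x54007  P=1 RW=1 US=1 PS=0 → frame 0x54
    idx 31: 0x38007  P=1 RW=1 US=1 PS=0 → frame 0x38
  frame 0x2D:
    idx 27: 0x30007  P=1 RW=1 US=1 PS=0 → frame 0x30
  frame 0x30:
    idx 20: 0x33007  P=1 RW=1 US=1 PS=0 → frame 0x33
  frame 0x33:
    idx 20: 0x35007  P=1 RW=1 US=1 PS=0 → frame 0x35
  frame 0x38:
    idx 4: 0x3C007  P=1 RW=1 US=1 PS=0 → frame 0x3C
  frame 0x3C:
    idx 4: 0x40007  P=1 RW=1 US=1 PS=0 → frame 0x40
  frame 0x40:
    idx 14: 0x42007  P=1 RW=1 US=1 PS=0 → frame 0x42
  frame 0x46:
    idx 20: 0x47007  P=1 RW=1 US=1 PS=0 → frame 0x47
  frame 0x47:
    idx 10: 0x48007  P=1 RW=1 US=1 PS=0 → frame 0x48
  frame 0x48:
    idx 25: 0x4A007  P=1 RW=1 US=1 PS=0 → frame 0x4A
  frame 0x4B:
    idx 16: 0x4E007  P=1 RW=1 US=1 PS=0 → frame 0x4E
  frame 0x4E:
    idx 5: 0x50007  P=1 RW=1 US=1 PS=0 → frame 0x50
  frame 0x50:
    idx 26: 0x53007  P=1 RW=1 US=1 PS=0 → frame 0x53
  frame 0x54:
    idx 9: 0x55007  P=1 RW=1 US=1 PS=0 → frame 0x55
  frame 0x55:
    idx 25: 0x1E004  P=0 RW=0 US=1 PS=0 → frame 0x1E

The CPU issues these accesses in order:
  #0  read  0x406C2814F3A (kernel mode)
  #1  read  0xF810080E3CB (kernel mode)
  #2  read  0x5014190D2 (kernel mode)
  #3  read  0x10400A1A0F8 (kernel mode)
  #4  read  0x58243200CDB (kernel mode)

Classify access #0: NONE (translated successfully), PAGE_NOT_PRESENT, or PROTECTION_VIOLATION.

Per-access translation:
#0 VA=0x406C2814F3A (r,kernel):
  L0 @0x29[8] → 0x2D007  P=1,RW=1,US=1,PS=0
  L1 @0x2D[27] → 0x30007  P=1,RW=1,US=1,PS=0
  L2 @0x30[20] → 0x33007  P=1,RW=1,US=1,PS=0
  L3 @0x33[20] → 0x35007  P=1,RW=1,US=1,PS=0
  ⇒ phys 0x35F3A  [4 reads]
#1 VA=0xF810080E3CB (r,kernel):
  L0 @0x29[31] → 0x38007  P=1,RW=1,US=1,PS=0
  L1 @0x38[4] → 0x3C007  P=1,RW=1,US=1,PS=0
  L2 @0x3C[4] → 0x40007  P=1,RW=1,US=1,PS=0
  L3 @0x40[14] → 0x42007  P=1,RW=1,US=1,PS=0
  ⇒ phys 0x423CB  [4 reads]
#2 VA=0x5014190D2 (r,kernel):
  L0 @0x29[0] → 0x46007  P=1,RW=1,US=1,PS=0
  L1 @0x46[20] → 0x47007  P=1,RW=1,US=1,PS=0
  L2 @0x47[10] → 0x48007  P=1,RW=1,US=1,PS=0
  L3 @0x48[25] → 0x4A007  P=1,RW=1,US=1,PS=0
  ⇒ phys 0x4A0D2  [4 reads]
#3 VA=0x10400A1A0F8 (r,kernel):
  L0 @0x29[2] → 0x4B007  P=1,RW=1,US=1,PS=0
  L1 @0x4B[16] → 0x4E007  P=1,RW=1,US=1,PS=0
  L2 @0x4E[5] → 0x50007  P=1,RW=1,US=1,PS=0
  L3 @0x50[26] → 0x53007  P=1,RW=1,US=1,PS=0
  ⇒ phys 0x530F8  [4 reads]
#4 VA=0x58243200CDB (r,kernel):
  L0 @0x29[11] → 0x54007  P=1,RW=1,US=1,PS=0
  L1 @0x54[9] → 0x55007  P=1,RW=1,US=1,PS=0
  L2 @0x55[25] → 0x1E004  P=0,RW=0,US=1,PS=0
  ✗ PAGE_NOT_PRESENT  [3 reads]

Access #0 fault: NONE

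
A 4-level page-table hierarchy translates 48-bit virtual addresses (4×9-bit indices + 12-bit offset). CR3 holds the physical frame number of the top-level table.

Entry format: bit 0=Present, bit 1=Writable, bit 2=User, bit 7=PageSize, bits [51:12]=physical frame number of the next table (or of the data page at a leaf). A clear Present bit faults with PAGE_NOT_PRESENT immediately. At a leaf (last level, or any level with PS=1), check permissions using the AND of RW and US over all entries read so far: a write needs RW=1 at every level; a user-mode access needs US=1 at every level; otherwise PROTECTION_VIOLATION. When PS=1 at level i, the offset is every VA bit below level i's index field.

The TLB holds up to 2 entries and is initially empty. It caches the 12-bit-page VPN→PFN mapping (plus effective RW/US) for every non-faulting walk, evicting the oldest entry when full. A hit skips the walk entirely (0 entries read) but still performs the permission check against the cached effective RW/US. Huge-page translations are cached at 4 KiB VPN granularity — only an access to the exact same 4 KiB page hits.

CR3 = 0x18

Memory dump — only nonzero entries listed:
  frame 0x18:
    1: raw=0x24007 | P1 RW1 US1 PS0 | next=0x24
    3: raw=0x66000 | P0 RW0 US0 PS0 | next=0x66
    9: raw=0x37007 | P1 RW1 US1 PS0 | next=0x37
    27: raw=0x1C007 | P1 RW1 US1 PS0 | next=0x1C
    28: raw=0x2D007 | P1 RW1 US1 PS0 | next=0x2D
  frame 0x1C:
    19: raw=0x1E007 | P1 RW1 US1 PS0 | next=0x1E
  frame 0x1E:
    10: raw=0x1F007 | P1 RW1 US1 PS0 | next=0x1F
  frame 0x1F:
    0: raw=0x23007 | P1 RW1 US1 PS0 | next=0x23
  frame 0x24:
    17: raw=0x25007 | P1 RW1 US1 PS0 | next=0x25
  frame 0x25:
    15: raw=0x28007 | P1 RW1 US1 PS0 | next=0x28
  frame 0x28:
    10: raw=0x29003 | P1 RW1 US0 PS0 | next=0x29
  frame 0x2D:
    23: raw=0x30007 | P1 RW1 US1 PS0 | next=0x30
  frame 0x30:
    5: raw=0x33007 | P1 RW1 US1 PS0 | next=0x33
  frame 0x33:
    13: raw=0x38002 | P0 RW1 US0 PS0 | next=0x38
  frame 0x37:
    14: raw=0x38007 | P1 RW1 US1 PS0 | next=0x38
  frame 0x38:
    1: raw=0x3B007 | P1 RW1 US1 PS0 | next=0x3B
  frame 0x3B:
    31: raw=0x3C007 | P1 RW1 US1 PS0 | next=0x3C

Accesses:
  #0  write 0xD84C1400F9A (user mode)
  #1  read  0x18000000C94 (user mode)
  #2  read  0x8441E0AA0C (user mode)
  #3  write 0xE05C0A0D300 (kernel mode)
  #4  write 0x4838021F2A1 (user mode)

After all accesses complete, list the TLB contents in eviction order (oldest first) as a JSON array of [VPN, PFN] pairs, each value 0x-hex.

Trace:
#0 VA=0xD84C1400F9A (w,user):
  lvl0: tbl 0x18, slot 27 ⇒ 0x1C007 (P1/RW1/US1/PS0)
  lvl1: tbl 0x1C, slot 19 ⇒ 0x1E007 (P1/RW1/US1/PS0)
  lvl2: tbl 0x1E, slot 10 ⇒ 0x1F007 (P1/RW1/US1/PS0)
  lvl3: tbl 0x1F, slot 0 ⇒ 0x23007 (P1/RW1/US1/PS0)
  ✓ 0x23F9A  — 4 lookups
#1 VA=0x18000000C94 (r,user):
  lvl0: tbl 0x18, slot 3 ⇒ 0x66000 (P0/RW0/US0/PS0)
  → PAGE_NOT_PRESENT  (1 entries read)
#2 VA=0x8441E0AA0C (r,user):
  lvl0: tbl 0x18, slot 1 ⇒ 0x24007 (P1/RW1/US1/PS0)
  lvl1: tbl 0x24, slot 17 ⇒ 0x25007 (P1/RW1/US1/PS0)
  lvl2: tbl 0x25, slot 15 ⇒ 0x28007 (P1/RW1/US1/PS0)
  lvl3: tbl 0x28, slot 10 ⇒ 0x29003 (P1/RW1/US0/PS0)
  → PROTECTION_VIOLATION  (4 entries read)
#3 VA=0xE05C0A0D300 (w,kernel):
  lvl0: tbl 0x18, slot 28 ⇒ 0x2D007 (P1/RW1/US1/PS0)
  lvl1: tbl 0x2D, slot 23 ⇒ 0x30007 (P1/RW1/US1/PS0)
  lvl2: tbl 0x30, slot 5 ⇒ 0x33007 (P1/RW1/US1/PS0)
  lvl3: tbl 0x33, slot 13 ⇒ 0x38002 (P0/RW1/US0/PS0)
  → PAGE_NOT_PRESENT  (4 entries read)
#4 VA=0x4838021F2A1 (w,user):
  lvl0: tbl 0x18, slot 9 ⇒ 0x37007 (P1/RW1/US1/PS0)
  lvl1: tbl 0x37, slot 14 ⇒ 0x38007 (P1/RW1/US1/PS0)
  lvl2: tbl 0x38, slot 1 ⇒ 0x3B007 (P1/RW1/US1/PS0)
  lvl3: tbl 0x3B, slot 31 ⇒ 0x3C007 (P1/RW1/US1/PS0)
  ✓ 0x3C2A1  — 4 lookups

TLB: [["0xD84C1400", "0x23"], ["0x4838021F", "0x3C"]]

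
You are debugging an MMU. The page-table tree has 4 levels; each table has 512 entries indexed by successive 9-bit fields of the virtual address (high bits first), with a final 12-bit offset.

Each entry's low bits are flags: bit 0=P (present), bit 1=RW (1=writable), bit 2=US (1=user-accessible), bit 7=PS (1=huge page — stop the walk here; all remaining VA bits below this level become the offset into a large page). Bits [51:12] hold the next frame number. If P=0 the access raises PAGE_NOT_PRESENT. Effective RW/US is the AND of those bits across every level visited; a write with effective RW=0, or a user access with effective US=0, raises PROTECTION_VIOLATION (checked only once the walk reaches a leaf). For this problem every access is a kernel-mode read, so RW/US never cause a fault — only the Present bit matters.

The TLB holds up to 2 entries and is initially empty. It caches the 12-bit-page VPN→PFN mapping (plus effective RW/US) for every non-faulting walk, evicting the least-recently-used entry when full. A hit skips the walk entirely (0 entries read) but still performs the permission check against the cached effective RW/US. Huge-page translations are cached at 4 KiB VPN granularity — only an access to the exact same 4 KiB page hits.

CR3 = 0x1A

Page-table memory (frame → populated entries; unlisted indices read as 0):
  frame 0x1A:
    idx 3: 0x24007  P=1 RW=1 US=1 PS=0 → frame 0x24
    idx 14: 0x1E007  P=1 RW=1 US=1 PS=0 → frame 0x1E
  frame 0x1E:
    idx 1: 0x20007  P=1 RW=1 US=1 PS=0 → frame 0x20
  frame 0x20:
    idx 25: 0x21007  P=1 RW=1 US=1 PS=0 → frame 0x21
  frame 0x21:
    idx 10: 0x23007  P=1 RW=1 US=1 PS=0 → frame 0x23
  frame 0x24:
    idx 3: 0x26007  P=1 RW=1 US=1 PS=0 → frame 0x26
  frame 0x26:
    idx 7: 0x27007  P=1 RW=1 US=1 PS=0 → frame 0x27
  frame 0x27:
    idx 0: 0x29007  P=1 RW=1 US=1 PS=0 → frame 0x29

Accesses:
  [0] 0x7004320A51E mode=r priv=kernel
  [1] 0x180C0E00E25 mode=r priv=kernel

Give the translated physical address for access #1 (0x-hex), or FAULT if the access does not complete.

Trace:
#0 VA=0x7004320A51E (r,kernel):
  [0] read 0x1A idx=14: raw=0x1E007 flags P=1 W=1 U=1 S=0
  [1] read 0x1E idx=1: raw=0x20007 flags P=1 W=1 U=1 S=0
  [2] read 0x20 idx=25: raw=0x21007 flags P=1 W=1 U=1 S=0
  [3] read 0x21 idx=10: raw=0x23007 flags P=1 W=1 U=1 S=0
  → PA=0x2351E  (4 entries read)
#1 VA=0x180C0E00E25 (r,kernel):
  [0] read 0x1A idx=3: raw=0x24007 flags P=1 W=1 U=1 S=0
  [1] read 0x24 idx=3: raw=0x26007 flags P=1 W=1 U=1 S=0
  [2] read 0x26 idx=7: raw=0x27007 flags P=1 W=1 U=1 S=0
  [3] read 0x27 idx=0: raw=0x29007 flags P=1 W=1 U=1 S=0
  → PA=0x29E25  (4 entries read)

Access #1 PA: 0x29E25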